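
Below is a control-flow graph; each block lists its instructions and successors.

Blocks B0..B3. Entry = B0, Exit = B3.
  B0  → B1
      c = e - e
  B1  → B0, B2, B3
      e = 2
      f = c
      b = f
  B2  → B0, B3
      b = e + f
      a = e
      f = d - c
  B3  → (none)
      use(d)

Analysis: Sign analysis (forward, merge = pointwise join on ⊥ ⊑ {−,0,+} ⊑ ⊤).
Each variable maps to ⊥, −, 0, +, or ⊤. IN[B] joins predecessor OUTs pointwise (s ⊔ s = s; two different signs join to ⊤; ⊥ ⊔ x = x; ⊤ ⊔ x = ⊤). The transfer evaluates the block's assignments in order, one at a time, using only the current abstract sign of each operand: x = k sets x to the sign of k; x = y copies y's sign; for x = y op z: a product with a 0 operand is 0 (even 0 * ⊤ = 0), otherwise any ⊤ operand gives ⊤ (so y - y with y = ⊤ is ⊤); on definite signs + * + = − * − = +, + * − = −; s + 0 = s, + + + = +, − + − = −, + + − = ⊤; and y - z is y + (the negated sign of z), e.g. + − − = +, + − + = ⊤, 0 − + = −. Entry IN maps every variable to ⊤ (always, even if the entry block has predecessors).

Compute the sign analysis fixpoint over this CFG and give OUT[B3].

Answer: {a: ⊤, b: ⊤, c: ⊤, d: ⊤, e: +, f: ⊤}

Trace:
Converged values:
  B0:   IN=(all ⊤)   OUT=(all ⊤)
  B1:   IN=(all ⊤)   OUT={e:+; rest ⊤}
  B2:   IN={e:+; rest ⊤}   OUT={a:+, e:+; rest ⊤}
  B3:   IN={e:+; rest ⊤}   OUT={e:+; rest ⊤}

Merge at B3: IN[B3] = OUT[B1] ⊔ OUT[B2] = {a: ⊤, b: ⊤, c: ⊤, d: ⊤, e: +, f: ⊤}
Applying B3's transfer function to that IN value gives OUT[B3] (row B3 above).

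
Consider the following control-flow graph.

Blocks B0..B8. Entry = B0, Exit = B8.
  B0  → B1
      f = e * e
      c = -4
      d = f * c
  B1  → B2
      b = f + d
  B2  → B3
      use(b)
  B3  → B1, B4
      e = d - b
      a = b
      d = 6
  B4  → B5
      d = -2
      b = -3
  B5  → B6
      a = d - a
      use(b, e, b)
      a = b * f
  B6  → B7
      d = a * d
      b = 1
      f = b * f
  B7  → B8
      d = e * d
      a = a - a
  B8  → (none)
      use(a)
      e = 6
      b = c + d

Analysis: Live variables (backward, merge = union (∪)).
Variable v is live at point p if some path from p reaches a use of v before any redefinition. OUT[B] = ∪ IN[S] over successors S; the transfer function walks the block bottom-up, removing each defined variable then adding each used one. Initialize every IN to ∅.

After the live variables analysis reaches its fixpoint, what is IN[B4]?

Answer: {a, c, e, f}

Trace:
Fixpoint table:
  B0: | IN={e} | OUT={c, d, f}
  B1: | IN={c, d, f} | OUT={b, c, d, f}
  B2: | IN={b, c, d, f} | OUT={b, c, d, f}
  B3: | IN={b, c, d, f} | OUT={a, c, d, e, f}
  B4: | IN={a, c, e, f} | OUT={a, b, c, d, e, f}
  B5: | IN={a, b, c, d, e, f} | OUT={a, c, d, e, f}
  B6: | IN={a, c, d, e, f} | OUT={a, c, d, e}
  B7: | IN={a, c, d, e} | OUT={a, c, d}
  B8: | IN={a, c, d} | OUT={}

Merge at B4: OUT[B4] = IN[B5] = {a, b, c, d, e, f}
Applying B4's transfer function to that OUT value gives IN[B4] (row B4 above).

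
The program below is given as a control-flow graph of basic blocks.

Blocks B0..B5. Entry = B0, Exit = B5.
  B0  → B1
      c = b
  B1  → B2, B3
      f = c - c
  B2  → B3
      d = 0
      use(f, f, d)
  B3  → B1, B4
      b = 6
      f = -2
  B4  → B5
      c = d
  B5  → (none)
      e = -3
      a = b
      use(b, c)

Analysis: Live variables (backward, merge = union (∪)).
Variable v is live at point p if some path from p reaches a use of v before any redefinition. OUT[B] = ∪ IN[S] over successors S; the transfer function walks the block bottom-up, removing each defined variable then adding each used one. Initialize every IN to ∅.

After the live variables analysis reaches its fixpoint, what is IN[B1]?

Answer: {c, d}

Working:
Per-block solution:
  B0: | IN={b, d} | OUT={c, d}
  B1: | IN={c, d} | OUT={c, d, f}
  B2: | IN={c, f} | OUT={c, d}
  B3: | IN={c, d} | OUT={b, c, d}
  B4: | IN={b, d} | OUT={b, c}
  B5: | IN={b, c} | OUT={}

Merge at B1: OUT[B1] = IN[B2] ⊔ IN[B3] = {c, d, f}
Applying B1's transfer function to that OUT value gives IN[B1] (row B1 above).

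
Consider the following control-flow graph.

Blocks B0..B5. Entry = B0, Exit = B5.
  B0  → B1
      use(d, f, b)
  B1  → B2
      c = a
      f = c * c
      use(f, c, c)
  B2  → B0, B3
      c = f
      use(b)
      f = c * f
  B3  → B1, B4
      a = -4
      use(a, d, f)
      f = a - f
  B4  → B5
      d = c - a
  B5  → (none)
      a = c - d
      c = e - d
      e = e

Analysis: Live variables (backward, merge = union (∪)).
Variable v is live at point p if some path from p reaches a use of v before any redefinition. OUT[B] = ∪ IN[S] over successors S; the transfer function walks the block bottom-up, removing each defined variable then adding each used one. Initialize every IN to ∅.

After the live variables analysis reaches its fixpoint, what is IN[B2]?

Per-block solution:
  B0: | IN={a, b, d, e, f} | OUT={a, b, d, e}
  B1: | IN={a, b, d, e} | OUT={a, b, d, e, f}
  B2: | IN={a, b, d, e, f} | OUT={a, b, c, d, e, f}
  B3: | IN={b, c, d, e, f} | OUT={a, b, c, d, e}
  B4: | IN={a, c, e} | OUT={c, d, e}
  B5: | IN={c, d, e} | OUT={}

Merge at B2: OUT[B2] = IN[B0] ⊔ IN[B3] = {a, b, c, d, e, f}
Applying B2's transfer function to that OUT value gives IN[B2] (row B2 above).

Answer: {a, b, d, e, f}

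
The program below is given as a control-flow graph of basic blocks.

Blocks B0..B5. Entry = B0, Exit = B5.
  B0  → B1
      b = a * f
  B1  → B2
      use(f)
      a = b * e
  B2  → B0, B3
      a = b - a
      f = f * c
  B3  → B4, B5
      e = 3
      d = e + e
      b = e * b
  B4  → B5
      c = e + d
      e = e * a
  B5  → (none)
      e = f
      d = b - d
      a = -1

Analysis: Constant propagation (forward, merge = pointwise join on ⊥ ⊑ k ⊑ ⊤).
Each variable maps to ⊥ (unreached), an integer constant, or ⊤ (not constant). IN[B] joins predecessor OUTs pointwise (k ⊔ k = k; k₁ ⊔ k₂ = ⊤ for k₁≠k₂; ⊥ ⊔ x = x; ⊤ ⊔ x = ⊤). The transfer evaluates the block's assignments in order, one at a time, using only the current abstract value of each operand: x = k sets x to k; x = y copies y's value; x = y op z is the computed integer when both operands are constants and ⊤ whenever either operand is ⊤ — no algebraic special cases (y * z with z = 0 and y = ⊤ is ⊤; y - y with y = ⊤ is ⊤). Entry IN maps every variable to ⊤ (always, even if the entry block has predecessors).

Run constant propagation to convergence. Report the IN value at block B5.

Answer: {a: ⊤, b: ⊤, c: ⊤, d: 6, e: ⊤, f: ⊤}

Derivation:
Converged values:
  B0: | IN=(all ⊤) | OUT=(all ⊤)
  B1: | IN=(all ⊤) | OUT=(all ⊤)
  B2: | IN=(all ⊤) | OUT=(all ⊤)
  B3: | IN=(all ⊤) | OUT={d:6, e:3; rest ⊤}
  B4: | IN={d:6, e:3; rest ⊤} | OUT={c:9, d:6; rest ⊤}
  B5: | IN={d:6; rest ⊤} | OUT={a:-1; rest ⊤}

Merge at B5: IN[B5] = OUT[B3] ⊔ OUT[B4] = {a: ⊤, b: ⊤, c: ⊤, d: 6, e: ⊤, f: ⊤}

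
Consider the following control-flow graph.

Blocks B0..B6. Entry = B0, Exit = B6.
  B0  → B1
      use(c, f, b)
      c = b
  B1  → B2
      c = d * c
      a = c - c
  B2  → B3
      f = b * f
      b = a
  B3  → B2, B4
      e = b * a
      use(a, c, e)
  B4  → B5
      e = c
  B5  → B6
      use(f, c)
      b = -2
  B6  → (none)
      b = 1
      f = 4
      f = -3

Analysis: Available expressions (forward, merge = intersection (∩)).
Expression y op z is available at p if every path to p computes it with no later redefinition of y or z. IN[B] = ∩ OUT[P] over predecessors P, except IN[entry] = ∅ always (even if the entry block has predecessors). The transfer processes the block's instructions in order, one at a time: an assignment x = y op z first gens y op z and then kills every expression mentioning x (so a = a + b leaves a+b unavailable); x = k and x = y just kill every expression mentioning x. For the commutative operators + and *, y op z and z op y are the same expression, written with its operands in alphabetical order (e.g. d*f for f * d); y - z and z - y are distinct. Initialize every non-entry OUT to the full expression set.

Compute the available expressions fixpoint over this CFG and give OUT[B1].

Answer: {c-c}

Working:
Converged values:
  B0: | IN={} | OUT={}
  B1: | IN={} | OUT={c-c}
  B2: | IN={c-c} | OUT={c-c}
  B3: | IN={c-c} | OUT={a*b, c-c}
  B4: | IN={a*b, c-c} | OUT={a*b, c-c}
  B5: | IN={a*b, c-c} | OUT={c-c}
  B6: | IN={c-c} | OUT={c-c}

Merge at B1: IN[B1] = OUT[B0] = {}
Applying B1's transfer function to that IN value gives OUT[B1] (row B1 above).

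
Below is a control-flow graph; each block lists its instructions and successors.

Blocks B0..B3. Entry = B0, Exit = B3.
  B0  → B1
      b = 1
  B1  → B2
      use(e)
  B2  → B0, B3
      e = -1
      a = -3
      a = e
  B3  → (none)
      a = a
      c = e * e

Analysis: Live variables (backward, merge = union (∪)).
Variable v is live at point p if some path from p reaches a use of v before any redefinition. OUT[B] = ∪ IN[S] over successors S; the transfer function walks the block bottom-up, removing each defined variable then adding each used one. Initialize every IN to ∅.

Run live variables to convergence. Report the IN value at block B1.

Answer: {e}

Working:
Per-block solution:
  B0:  IN={e}  OUT={e}
  B1:  IN={e}  OUT={}
  B2:  IN={}  OUT={a, e}
  B3:  IN={a, e}  OUT={}

Merge at B1: OUT[B1] = IN[B2] = {}
Applying B1's transfer function to that OUT value gives IN[B1] (row B1 above).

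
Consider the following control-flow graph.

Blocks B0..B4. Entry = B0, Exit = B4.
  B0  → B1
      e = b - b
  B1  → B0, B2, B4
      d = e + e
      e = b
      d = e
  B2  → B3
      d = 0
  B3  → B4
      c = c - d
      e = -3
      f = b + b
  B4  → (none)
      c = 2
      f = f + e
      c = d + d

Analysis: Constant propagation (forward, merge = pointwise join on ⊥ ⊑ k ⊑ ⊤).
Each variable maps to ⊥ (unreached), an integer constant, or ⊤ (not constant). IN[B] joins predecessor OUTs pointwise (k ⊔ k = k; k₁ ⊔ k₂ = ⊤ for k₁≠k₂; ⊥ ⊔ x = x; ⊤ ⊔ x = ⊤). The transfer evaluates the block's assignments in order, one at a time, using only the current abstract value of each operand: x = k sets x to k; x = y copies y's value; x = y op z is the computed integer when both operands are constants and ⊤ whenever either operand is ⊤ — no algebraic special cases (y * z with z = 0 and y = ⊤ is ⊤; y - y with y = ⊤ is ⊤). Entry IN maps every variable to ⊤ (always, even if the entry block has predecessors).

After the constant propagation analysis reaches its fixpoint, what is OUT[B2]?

Converged values:
  B0: | IN=(all ⊤) | OUT=(all ⊤)
  B1: | IN=(all ⊤) | OUT=(all ⊤)
  B2: | IN=(all ⊤) | OUT={d:0; rest ⊤}
  B3: | IN={d:0; rest ⊤} | OUT={d:0, e:-3; rest ⊤}
  B4: | IN=(all ⊤) | OUT=(all ⊤)

Merge at B2: IN[B2] = OUT[B1] = {a: ⊤, b: ⊤, c: ⊤, d: ⊤, e: ⊤, f: ⊤}
Applying B2's transfer function to that IN value gives OUT[B2] (row B2 above).

Answer: {a: ⊤, b: ⊤, c: ⊤, d: 0, e: ⊤, f: ⊤}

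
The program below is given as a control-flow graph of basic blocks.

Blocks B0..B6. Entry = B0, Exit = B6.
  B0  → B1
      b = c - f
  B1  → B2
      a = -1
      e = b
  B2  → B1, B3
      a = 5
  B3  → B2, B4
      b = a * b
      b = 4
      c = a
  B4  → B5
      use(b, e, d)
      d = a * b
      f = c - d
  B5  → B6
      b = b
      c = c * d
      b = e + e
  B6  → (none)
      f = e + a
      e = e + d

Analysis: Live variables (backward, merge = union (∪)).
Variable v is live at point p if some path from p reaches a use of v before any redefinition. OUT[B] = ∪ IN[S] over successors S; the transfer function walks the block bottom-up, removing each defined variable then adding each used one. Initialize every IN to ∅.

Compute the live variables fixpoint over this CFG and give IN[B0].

Per-block solution:
  B0: | IN={c, d, f} | OUT={b, d}
  B1: | IN={b, d} | OUT={b, d, e}
  B2: | IN={b, d, e} | OUT={a, b, d, e}
  B3: | IN={a, b, d, e} | OUT={a, b, c, d, e}
  B4: | IN={a, b, c, d, e} | OUT={a, b, c, d, e}
  B5: | IN={a, b, c, d, e} | OUT={a, d, e}
  B6: | IN={a, d, e} | OUT={}

Merge at B0: OUT[B0] = IN[B1] = {b, d}
Applying B0's transfer function to that OUT value gives IN[B0] (row B0 above).

Answer: {c, d, f}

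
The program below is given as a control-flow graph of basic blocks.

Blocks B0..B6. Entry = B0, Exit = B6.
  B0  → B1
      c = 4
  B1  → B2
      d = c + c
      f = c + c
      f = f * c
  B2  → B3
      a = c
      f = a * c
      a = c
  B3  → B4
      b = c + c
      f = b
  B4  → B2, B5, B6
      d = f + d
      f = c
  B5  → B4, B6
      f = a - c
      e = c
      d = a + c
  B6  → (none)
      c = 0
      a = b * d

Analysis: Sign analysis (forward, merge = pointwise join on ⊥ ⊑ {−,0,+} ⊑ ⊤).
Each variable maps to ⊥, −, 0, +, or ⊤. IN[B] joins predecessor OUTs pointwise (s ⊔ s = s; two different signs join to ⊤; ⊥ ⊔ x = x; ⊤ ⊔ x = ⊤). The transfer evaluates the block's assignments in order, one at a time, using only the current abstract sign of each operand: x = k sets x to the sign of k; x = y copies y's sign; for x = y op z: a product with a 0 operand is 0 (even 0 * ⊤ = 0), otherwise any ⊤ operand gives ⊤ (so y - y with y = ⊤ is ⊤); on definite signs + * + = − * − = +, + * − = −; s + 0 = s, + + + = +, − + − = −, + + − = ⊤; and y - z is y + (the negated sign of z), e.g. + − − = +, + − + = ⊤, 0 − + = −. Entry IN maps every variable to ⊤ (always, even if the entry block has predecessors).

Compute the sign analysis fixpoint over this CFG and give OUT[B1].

Answer: {a: ⊤, b: ⊤, c: +, d: +, e: ⊤, f: +}

Derivation:
Per-block solution:
  B0:   IN=(all ⊤)   OUT={c:+; rest ⊤}
  B1:   IN={c:+; rest ⊤}   OUT={c:+, d:+, f:+; rest ⊤}
  B2:   IN={c:+, f:+; rest ⊤}   OUT={a:+, c:+, f:+; rest ⊤}
  B3:   IN={a:+, c:+, f:+; rest ⊤}   OUT={a:+, b:+, c:+, f:+; rest ⊤}
  B4:   IN={a:+, b:+, c:+; rest ⊤}   OUT={a:+, b:+, c:+, f:+; rest ⊤}
  B5:   IN={a:+, b:+, c:+, f:+; rest ⊤}   OUT={a:+, b:+, c:+, d:+, e:+; rest ⊤}
  B6:   IN={a:+, b:+, c:+; rest ⊤}   OUT={b:+, c:0; rest ⊤}

Merge at B1: IN[B1] = OUT[B0] = {a: ⊤, b: ⊤, c: +, d: ⊤, e: ⊤, f: ⊤}
Applying B1's transfer function to that IN value gives OUT[B1] (row B1 above).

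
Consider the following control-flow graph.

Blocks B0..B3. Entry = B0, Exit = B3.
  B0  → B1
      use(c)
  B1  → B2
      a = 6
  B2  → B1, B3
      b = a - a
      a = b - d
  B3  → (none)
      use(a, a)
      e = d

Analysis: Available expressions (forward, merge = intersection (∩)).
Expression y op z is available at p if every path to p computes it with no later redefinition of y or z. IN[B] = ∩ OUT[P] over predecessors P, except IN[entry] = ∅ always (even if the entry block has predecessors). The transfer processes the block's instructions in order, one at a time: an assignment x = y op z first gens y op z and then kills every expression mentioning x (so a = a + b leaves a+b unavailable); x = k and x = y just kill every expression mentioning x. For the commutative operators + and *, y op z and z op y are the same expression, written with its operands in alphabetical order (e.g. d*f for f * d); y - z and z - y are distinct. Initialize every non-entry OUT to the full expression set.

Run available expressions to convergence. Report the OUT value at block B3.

Answer: {b-d}

Working:
Converged values:
  B0: | IN={} | OUT={}
  B1: | IN={} | OUT={}
  B2: | IN={} | OUT={b-d}
  B3: | IN={b-d} | OUT={b-d}

Merge at B3: IN[B3] = OUT[B2] = {b-d}
Applying B3's transfer function to that IN value gives OUT[B3] (row B3 above).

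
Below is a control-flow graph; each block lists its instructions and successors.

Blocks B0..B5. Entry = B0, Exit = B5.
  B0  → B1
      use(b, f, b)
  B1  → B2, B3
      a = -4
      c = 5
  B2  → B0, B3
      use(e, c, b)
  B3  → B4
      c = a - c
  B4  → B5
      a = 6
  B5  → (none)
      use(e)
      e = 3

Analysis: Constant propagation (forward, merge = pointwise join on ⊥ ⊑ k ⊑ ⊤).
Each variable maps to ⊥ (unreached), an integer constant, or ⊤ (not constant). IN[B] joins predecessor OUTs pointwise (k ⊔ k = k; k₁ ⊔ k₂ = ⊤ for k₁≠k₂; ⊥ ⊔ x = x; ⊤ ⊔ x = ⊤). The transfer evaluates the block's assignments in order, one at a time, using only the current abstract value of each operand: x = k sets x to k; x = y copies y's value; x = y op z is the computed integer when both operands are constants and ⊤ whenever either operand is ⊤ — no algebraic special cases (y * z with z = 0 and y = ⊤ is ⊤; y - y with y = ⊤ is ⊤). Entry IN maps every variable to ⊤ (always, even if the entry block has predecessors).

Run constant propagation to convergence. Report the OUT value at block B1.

Fixpoint table:
  B0:  IN=(all ⊤)  OUT=(all ⊤)
  B1:  IN=(all ⊤)  OUT={a:-4, c:5; rest ⊤}
  B2:  IN={a:-4, c:5; rest ⊤}  OUT={a:-4, c:5; rest ⊤}
  B3:  IN={a:-4, c:5; rest ⊤}  OUT={a:-4, c:-9; rest ⊤}
  B4:  IN={a:-4, c:-9; rest ⊤}  OUT={a:6, c:-9; rest ⊤}
  B5:  IN={a:6, c:-9; rest ⊤}  OUT={a:6, c:-9, e:3; rest ⊤}

Merge at B1: IN[B1] = OUT[B0] = {a: ⊤, b: ⊤, c: ⊤, d: ⊤, e: ⊤, f: ⊤}
Applying B1's transfer function to that IN value gives OUT[B1] (row B1 above).

Answer: {a: -4, b: ⊤, c: 5, d: ⊤, e: ⊤, f: ⊤}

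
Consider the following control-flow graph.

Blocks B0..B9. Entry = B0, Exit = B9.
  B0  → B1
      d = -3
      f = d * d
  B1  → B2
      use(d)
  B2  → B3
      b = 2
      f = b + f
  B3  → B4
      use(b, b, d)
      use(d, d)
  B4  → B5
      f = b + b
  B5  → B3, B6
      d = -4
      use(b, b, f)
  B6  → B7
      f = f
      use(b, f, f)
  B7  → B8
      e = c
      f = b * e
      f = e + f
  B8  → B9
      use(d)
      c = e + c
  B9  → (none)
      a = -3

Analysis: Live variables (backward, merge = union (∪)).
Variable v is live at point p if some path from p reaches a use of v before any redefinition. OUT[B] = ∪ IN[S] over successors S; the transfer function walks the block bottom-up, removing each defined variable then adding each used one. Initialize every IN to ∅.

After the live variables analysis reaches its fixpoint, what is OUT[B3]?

Per-block solution:
  B0:  IN={c}  OUT={c, d, f}
  B1:  IN={c, d, f}  OUT={c, d, f}
  B2:  IN={c, d, f}  OUT={b, c, d}
  B3:  IN={b, c, d}  OUT={b, c}
  B4:  IN={b, c}  OUT={b, c, f}
  B5:  IN={b, c, f}  OUT={b, c, d, f}
  B6:  IN={b, c, d, f}  OUT={b, c, d}
  B7:  IN={b, c, d}  OUT={c, d, e}
  B8:  IN={c, d, e}  OUT={}
  B9:  IN={}  OUT={}

Merge at B3: OUT[B3] = IN[B4] = {b, c}

Answer: {b, c}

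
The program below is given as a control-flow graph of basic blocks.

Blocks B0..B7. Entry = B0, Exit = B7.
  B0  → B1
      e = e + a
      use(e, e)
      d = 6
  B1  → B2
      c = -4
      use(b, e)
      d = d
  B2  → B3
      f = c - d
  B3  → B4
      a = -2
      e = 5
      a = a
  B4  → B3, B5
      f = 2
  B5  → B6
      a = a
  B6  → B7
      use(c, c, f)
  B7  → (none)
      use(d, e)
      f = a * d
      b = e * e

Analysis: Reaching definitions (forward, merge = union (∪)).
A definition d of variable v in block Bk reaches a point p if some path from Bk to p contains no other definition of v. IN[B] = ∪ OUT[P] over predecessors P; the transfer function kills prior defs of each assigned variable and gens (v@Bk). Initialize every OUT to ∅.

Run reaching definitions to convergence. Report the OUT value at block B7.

Fixpoint table:
  B0: | IN={} | OUT={d@B0, e@B0}
  B1: | IN={d@B0, e@B0} | OUT={c@B1, d@B1, e@B0}
  B2: | IN={c@B1, d@B1, e@B0} | OUT={c@B1, d@B1, e@B0, f@B2}
  B3: | IN={a@B3, c@B1, d@B1, e@B0, e@B3, f@B2, f@B4} | OUT={a@B3, c@B1, d@B1, e@B3, f@B2, f@B4}
  B4: | IN={a@B3, c@B1, d@B1, e@B3, f@B2, f@B4} | OUT={a@B3, c@B1, d@B1, e@B3, f@B4}
  B5: | IN={a@B3, c@B1, d@B1, e@B3, f@B4} | OUT={a@B5, c@B1, d@B1, e@B3, f@B4}
  B6: | IN={a@B5, c@B1, d@B1, e@B3, f@B4} | OUT={a@B5, c@B1, d@B1, e@B3, f@B4}
  B7: | IN={a@B5, c@B1, d@B1, e@B3, f@B4} | OUT={a@B5, b@B7, c@B1, d@B1, e@B3, f@B7}

Merge at B7: IN[B7] = OUT[B6] = {a@B5, c@B1, d@B1, e@B3, f@B4}
Applying B7's transfer function to that IN value gives OUT[B7] (row B7 above).

Answer: {a@B5, b@B7, c@B1, d@B1, e@B3, f@B7}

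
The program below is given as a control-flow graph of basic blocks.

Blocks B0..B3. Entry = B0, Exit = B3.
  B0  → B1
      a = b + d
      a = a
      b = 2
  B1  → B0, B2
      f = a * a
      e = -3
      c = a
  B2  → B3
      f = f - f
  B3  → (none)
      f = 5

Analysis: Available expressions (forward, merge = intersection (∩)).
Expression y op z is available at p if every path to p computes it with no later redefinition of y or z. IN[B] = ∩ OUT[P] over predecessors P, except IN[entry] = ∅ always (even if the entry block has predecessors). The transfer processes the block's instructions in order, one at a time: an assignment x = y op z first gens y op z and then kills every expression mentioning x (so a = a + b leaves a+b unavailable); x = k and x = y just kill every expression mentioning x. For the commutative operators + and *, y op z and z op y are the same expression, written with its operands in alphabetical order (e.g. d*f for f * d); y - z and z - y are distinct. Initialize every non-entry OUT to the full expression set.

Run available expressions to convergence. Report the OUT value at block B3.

Answer: {a*a}

Trace:
Converged values:
  B0:   IN={}   OUT={}
  B1:   IN={}   OUT={a*a}
  B2:   IN={a*a}   OUT={a*a}
  B3:   IN={a*a}   OUT={a*a}

Merge at B3: IN[B3] = OUT[B2] = {a*a}
Applying B3's transfer function to that IN value gives OUT[B3] (row B3 above).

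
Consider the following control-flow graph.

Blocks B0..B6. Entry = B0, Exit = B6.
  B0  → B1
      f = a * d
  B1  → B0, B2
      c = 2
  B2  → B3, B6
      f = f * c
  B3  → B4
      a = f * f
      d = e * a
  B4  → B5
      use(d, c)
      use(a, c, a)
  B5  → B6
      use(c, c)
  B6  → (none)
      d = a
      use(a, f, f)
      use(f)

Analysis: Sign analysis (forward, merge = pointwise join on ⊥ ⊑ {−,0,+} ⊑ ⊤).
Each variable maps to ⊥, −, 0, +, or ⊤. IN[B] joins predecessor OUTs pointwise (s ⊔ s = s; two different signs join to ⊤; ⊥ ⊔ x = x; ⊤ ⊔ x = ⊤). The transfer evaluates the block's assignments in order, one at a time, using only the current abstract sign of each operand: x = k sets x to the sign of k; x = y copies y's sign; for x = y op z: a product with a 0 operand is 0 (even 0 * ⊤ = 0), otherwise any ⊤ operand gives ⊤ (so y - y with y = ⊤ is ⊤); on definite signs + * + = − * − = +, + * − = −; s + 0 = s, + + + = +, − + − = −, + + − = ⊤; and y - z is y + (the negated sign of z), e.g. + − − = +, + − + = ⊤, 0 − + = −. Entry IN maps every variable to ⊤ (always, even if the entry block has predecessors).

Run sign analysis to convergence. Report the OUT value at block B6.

Answer: {a: ⊤, b: ⊤, c: +, d: ⊤, e: ⊤, f: ⊤}

Working:
Per-block solution:
  B0:   IN=(all ⊤)   OUT=(all ⊤)
  B1:   IN=(all ⊤)   OUT={c:+; rest ⊤}
  B2:   IN={c:+; rest ⊤}   OUT={c:+; rest ⊤}
  B3:   IN={c:+; rest ⊤}   OUT={c:+; rest ⊤}
  B4:   IN={c:+; rest ⊤}   OUT={c:+; rest ⊤}
  B5:   IN={c:+; rest ⊤}   OUT={c:+; rest ⊤}
  B6:   IN={c:+; rest ⊤}   OUT={c:+; rest ⊤}

Merge at B6: IN[B6] = OUT[B2] ⊔ OUT[B5] = {a: ⊤, b: ⊤, c: +, d: ⊤, e: ⊤, f: ⊤}
Applying B6's transfer function to that IN value gives OUT[B6] (row B6 above).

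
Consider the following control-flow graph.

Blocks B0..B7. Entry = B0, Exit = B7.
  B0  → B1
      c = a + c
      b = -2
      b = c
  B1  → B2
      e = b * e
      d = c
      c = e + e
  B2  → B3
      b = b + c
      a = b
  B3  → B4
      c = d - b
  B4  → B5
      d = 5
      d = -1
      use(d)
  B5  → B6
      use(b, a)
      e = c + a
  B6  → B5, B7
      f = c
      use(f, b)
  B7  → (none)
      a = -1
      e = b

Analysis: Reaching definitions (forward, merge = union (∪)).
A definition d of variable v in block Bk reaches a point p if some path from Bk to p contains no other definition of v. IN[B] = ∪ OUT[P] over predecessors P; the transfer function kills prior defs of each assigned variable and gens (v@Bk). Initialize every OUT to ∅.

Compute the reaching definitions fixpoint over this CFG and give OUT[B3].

Converged values:
  B0: | IN={} | OUT={b@B0, c@B0}
  B1: | IN={b@B0, c@B0} | OUT={b@B0, c@B1, d@B1, e@B1}
  B2: | IN={b@B0, c@B1, d@B1, e@B1} | OUT={a@B2, b@B2, c@B1, d@B1, e@B1}
  B3: | IN={a@B2, b@B2, c@B1, d@B1, e@B1} | OUT={a@B2, b@B2, c@B3, d@B1, e@B1}
  B4: | IN={a@B2, b@B2, c@B3, d@B1, e@B1} | OUT={a@B2, b@B2, c@B3, d@B4, e@B1}
  B5: | IN={a@B2, b@B2, c@B3, d@B4, e@B1, e@B5, f@B6} | OUT={a@B2, b@B2, c@B3, d@B4, e@B5, f@B6}
  B6: | IN={a@B2, b@B2, c@B3, d@B4, e@B5, f@B6} | OUT={a@B2, b@B2, c@B3, d@B4, e@B5, f@B6}
  B7: | IN={a@B2, b@B2, c@B3, d@B4, e@B5, f@B6} | OUT={a@B7, b@B2, c@B3, d@B4, e@B7, f@B6}

Merge at B3: IN[B3] = OUT[B2] = {a@B2, b@B2, c@B1, d@B1, e@B1}
Applying B3's transfer function to that IN value gives OUT[B3] (row B3 above).

Answer: {a@B2, b@B2, c@B3, d@B1, e@B1}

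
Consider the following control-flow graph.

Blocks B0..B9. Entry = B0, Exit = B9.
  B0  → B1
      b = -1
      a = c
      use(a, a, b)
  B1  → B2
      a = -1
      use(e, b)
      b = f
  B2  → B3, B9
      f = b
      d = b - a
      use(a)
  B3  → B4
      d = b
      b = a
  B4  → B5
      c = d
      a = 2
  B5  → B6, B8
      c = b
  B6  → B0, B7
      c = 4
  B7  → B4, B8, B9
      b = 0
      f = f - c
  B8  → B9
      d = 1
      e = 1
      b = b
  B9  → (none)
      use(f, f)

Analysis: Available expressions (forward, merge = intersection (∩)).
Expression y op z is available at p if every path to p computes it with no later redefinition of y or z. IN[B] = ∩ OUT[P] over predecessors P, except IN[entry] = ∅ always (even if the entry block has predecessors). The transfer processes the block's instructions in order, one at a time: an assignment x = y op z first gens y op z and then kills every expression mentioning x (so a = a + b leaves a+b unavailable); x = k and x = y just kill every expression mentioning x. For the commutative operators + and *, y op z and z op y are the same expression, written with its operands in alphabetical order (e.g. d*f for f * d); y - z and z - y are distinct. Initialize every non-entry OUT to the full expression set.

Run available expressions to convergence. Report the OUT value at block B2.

Converged values:
  B0:   IN={}   OUT={}
  B1:   IN={}   OUT={}
  B2:   IN={}   OUT={b-a}
  B3:   IN={b-a}   OUT={}
  B4:   IN={}   OUT={}
  B5:   IN={}   OUT={}
  B6:   IN={}   OUT={}
  B7:   IN={}   OUT={}
  B8:   IN={}   OUT={}
  B9:   IN={}   OUT={}

Merge at B2: IN[B2] = OUT[B1] = {}
Applying B2's transfer function to that IN value gives OUT[B2] (row B2 above).

Answer: {b-a}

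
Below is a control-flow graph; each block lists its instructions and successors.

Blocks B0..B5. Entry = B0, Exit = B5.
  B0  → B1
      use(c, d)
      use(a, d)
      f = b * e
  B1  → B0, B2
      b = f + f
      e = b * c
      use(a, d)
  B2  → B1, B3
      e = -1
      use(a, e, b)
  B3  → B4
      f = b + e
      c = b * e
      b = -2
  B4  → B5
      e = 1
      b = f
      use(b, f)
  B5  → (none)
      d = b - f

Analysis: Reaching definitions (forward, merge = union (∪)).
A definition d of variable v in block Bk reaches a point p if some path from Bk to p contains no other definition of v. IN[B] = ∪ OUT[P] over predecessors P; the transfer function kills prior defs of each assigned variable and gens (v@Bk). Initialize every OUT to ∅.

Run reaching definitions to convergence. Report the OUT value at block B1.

Per-block solution:
  B0:  IN={b@B1, e@B1, f@B0}  OUT={b@B1, e@B1, f@B0}
  B1:  IN={b@B1, e@B1, e@B2, f@B0}  OUT={b@B1, e@B1, f@B0}
  B2:  IN={b@B1, e@B1, f@B0}  OUT={b@B1, e@B2, f@B0}
  B3:  IN={b@B1, e@B2, f@B0}  OUT={b@B3, c@B3, e@B2, f@B3}
  B4:  IN={b@B3, c@B3, e@B2, f@B3}  OUT={b@B4, c@B3, e@B4, f@B3}
  B5:  IN={b@B4, c@B3, e@B4, f@B3}  OUT={b@B4, c@B3, d@B5, e@B4, f@B3}

Merge at B1: IN[B1] = OUT[B0] ⊔ OUT[B2] = {b@B1, e@B1, e@B2, f@B0}
Applying B1's transfer function to that IN value gives OUT[B1] (row B1 above).

Answer: {b@B1, e@B1, f@B0}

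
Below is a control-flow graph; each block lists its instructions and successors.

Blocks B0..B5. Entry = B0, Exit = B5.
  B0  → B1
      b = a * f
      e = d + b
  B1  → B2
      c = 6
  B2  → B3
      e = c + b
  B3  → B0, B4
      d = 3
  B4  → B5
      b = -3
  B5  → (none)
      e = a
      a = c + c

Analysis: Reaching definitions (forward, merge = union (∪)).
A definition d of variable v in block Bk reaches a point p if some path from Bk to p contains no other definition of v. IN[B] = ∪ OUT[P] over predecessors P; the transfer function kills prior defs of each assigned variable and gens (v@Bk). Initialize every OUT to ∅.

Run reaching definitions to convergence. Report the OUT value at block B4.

Fixpoint table:
  B0: | IN={b@B0, c@B1, d@B3, e@B2} | OUT={b@B0, c@B1, d@B3, e@B0}
  B1: | IN={b@B0, c@B1, d@B3, e@B0} | OUT={b@B0, c@B1, d@B3, e@B0}
  B2: | IN={b@B0, c@B1, d@B3, e@B0} | OUT={b@B0, c@B1, d@B3, e@B2}
  B3: | IN={b@B0, c@B1, d@B3, e@B2} | OUT={b@B0, c@B1, d@B3, e@B2}
  B4: | IN={b@B0, c@B1, d@B3, e@B2} | OUT={b@B4, c@B1, d@B3, e@B2}
  B5: | IN={b@B4, c@B1, d@B3, e@B2} | OUT={a@B5, b@B4, c@B1, d@B3, e@B5}

Merge at B4: IN[B4] = OUT[B3] = {b@B0, c@B1, d@B3, e@B2}
Applying B4's transfer function to that IN value gives OUT[B4] (row B4 above).

Answer: {b@B4, c@B1, d@B3, e@B2}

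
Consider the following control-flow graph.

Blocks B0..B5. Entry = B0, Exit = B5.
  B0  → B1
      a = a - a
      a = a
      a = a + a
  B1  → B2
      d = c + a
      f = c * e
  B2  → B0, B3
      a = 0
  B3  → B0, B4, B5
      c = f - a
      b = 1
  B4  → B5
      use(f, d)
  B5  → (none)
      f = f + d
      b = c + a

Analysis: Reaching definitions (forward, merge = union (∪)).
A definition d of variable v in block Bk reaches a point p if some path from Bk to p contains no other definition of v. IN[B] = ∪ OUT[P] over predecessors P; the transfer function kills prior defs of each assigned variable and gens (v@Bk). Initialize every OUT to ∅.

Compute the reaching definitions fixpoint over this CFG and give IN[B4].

Answer: {a@B2, b@B3, c@B3, d@B1, f@B1}

Trace:
Fixpoint table:
  B0:   IN={a@B2, b@B3, c@B3, d@B1, f@B1}   OUT={a@B0, b@B3, c@B3, d@B1, f@B1}
  B1:   IN={a@B0, b@B3, c@B3, d@B1, f@B1}   OUT={a@B0, b@B3, c@B3, d@B1, f@B1}
  B2:   IN={a@B0, b@B3, c@B3, d@B1, f@B1}   OUT={a@B2, b@B3, c@B3, d@B1, f@B1}
  B3:   IN={a@B2, b@B3, c@B3, d@B1, f@B1}   OUT={a@B2, b@B3, c@B3, d@B1, f@B1}
  B4:   IN={a@B2, b@B3, c@B3, d@B1, f@B1}   OUT={a@B2, b@B3, c@B3, d@B1, f@B1}
  B5:   IN={a@B2, b@B3, c@B3, d@B1, f@B1}   OUT={a@B2, b@B5, c@B3, d@B1, f@B5}

Merge at B4: IN[B4] = OUT[B3] = {a@B2, b@B3, c@B3, d@B1, f@B1}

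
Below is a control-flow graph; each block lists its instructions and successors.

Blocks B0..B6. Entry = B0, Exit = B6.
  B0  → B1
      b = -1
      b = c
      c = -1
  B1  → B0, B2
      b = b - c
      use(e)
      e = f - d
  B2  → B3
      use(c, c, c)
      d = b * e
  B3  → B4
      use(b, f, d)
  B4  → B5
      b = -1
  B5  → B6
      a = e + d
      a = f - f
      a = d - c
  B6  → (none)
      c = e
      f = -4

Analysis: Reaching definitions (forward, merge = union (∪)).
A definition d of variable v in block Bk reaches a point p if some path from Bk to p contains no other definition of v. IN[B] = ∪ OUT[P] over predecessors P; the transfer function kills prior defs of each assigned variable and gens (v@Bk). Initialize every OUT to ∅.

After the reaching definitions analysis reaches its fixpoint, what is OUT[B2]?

Answer: {b@B1, c@B0, d@B2, e@B1}

Trace:
Fixpoint table:
  B0: | IN={b@B1, c@B0, e@B1} | OUT={b@B0, c@B0, e@B1}
  B1: | IN={b@B0, c@B0, e@B1} | OUT={b@B1, c@B0, e@B1}
  B2: | IN={b@B1, c@B0, e@B1} | OUT={b@B1, c@B0, d@B2, e@B1}
  B3: | IN={b@B1, c@B0, d@B2, e@B1} | OUT={b@B1, c@B0, d@B2, e@B1}
  B4: | IN={b@B1, c@B0, d@B2, e@B1} | OUT={b@B4, c@B0, d@B2, e@B1}
  B5: | IN={b@B4, c@B0, d@B2, e@B1} | OUT={a@B5, b@B4, c@B0, d@B2, e@B1}
  B6: | IN={a@B5, b@B4, c@B0, d@B2, e@B1} | OUT={a@B5, b@B4, c@B6, d@B2, e@B1, f@B6}

Merge at B2: IN[B2] = OUT[B1] = {b@B1, c@B0, e@B1}
Applying B2's transfer function to that IN value gives OUT[B2] (row B2 above).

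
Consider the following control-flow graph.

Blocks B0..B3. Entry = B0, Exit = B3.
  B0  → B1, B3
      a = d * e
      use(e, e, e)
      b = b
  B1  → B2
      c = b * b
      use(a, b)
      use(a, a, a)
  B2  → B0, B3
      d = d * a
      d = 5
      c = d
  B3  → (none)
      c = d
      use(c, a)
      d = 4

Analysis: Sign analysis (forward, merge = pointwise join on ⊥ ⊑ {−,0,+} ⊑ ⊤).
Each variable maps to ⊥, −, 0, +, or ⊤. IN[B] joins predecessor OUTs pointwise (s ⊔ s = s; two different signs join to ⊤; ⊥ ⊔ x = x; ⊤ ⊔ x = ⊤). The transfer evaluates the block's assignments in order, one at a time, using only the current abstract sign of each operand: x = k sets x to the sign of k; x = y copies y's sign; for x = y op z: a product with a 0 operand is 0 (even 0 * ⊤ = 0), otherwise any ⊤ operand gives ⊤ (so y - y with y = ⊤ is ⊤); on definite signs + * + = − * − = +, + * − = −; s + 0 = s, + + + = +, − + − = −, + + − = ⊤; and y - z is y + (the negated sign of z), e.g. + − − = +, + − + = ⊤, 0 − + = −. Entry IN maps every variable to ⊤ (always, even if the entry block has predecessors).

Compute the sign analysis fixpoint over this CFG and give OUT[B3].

Answer: {a: ⊤, b: ⊤, c: ⊤, d: +, e: ⊤, f: ⊤}

Trace:
Per-block solution:
  B0:   IN=(all ⊤)   OUT=(all ⊤)
  B1:   IN=(all ⊤)   OUT=(all ⊤)
  B2:   IN=(all ⊤)   OUT={c:+, d:+; rest ⊤}
  B3:   IN=(all ⊤)   OUT={d:+; rest ⊤}

Merge at B3: IN[B3] = OUT[B0] ⊔ OUT[B2] = {a: ⊤, b: ⊤, c: ⊤, d: ⊤, e: ⊤, f: ⊤}
Applying B3's transfer function to that IN value gives OUT[B3] (row B3 above).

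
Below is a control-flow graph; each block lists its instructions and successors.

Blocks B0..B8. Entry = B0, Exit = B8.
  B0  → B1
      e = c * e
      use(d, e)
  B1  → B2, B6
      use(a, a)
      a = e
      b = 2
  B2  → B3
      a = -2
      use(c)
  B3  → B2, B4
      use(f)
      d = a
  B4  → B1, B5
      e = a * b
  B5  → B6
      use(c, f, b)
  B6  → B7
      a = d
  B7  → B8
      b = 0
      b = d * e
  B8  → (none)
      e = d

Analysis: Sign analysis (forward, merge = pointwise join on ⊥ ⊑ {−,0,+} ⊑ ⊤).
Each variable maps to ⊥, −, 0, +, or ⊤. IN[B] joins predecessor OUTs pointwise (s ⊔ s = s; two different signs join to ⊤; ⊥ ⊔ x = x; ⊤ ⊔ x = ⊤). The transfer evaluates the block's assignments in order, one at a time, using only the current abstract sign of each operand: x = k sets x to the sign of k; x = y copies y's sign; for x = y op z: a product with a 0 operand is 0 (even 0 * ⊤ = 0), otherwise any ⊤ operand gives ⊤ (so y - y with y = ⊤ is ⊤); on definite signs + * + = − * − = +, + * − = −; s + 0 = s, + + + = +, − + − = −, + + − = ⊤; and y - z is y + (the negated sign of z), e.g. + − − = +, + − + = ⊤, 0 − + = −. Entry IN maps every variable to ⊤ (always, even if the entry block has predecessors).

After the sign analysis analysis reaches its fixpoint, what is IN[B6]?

Answer: {a: ⊤, b: +, c: ⊤, d: ⊤, e: ⊤, f: ⊤}

Trace:
Converged values:
  B0:  IN=(all ⊤)  OUT=(all ⊤)
  B1:  IN=(all ⊤)  OUT={b:+; rest ⊤}
  B2:  IN={b:+; rest ⊤}  OUT={a:-, b:+; rest ⊤}
  B3:  IN={a:-, b:+; rest ⊤}  OUT={a:-, b:+, d:-; rest ⊤}
  B4:  IN={a:-, b:+, d:-; rest ⊤}  OUT={a:-, b:+, d:-, e:-; rest ⊤}
  B5:  IN={a:-, b:+, d:-, e:-; rest ⊤}  OUT={a:-, b:+, d:-, e:-; rest ⊤}
  B6:  IN={b:+; rest ⊤}  OUT={b:+; rest ⊤}
  B7:  IN={b:+; rest ⊤}  OUT=(all ⊤)
  B8:  IN=(all ⊤)  OUT=(all ⊤)

Merge at B6: IN[B6] = OUT[B1] ⊔ OUT[B5] = {a: ⊤, b: +, c: ⊤, d: ⊤, e: ⊤, f: ⊤}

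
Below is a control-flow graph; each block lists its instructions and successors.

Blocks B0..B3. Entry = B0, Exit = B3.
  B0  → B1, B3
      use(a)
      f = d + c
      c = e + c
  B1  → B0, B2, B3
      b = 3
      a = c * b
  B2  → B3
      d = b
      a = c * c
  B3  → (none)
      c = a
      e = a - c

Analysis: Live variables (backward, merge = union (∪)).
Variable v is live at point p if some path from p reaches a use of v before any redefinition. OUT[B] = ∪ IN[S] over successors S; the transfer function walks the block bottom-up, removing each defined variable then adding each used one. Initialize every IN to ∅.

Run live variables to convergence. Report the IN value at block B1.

Fixpoint table:
  B0:   IN={a, c, d, e}   OUT={a, c, d, e}
  B1:   IN={c, d, e}   OUT={a, b, c, d, e}
  B2:   IN={b, c}   OUT={a}
  B3:   IN={a}   OUT={}

Merge at B1: OUT[B1] = IN[B0] ⊔ IN[B2] ⊔ IN[B3] = {a, b, c, d, e}
Applying B1's transfer function to that OUT value gives IN[B1] (row B1 above).

Answer: {c, d, e}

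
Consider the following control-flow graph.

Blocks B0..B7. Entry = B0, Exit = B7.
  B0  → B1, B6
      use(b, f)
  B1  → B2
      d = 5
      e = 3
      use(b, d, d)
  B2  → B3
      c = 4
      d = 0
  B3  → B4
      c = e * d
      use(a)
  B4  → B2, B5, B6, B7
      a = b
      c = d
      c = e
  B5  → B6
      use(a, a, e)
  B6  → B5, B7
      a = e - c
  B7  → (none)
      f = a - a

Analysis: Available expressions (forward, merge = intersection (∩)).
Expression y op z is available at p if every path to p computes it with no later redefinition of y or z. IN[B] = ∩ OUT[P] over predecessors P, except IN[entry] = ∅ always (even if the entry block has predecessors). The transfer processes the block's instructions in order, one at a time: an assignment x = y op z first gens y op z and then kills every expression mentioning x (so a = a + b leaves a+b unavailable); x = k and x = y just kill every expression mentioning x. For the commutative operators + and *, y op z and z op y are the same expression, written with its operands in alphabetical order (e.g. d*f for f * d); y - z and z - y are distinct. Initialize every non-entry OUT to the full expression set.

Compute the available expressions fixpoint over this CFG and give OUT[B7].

Converged values:
  B0:  IN={}  OUT={}
  B1:  IN={}  OUT={}
  B2:  IN={}  OUT={}
  B3:  IN={}  OUT={d*e}
  B4:  IN={d*e}  OUT={d*e}
  B5:  IN={}  OUT={}
  B6:  IN={}  OUT={e-c}
  B7:  IN={}  OUT={a-a}

Merge at B7: IN[B7] = OUT[B4] ∩ OUT[B6] = {}
Applying B7's transfer function to that IN value gives OUT[B7] (row B7 above).

Answer: {a-a}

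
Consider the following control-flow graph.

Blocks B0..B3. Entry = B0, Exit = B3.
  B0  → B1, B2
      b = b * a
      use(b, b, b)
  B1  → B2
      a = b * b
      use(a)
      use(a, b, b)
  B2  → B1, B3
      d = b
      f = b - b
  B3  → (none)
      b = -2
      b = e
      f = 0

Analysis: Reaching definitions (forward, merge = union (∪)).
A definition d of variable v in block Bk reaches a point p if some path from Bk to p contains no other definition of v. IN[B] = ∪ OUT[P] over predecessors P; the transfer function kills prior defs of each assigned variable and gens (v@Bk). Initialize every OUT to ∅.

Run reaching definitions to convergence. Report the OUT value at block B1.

Per-block solution:
  B0:   IN={}   OUT={b@B0}
  B1:   IN={a@B1, b@B0, d@B2, f@B2}   OUT={a@B1, b@B0, d@B2, f@B2}
  B2:   IN={a@B1, b@B0, d@B2, f@B2}   OUT={a@B1, b@B0, d@B2, f@B2}
  B3:   IN={a@B1, b@B0, d@B2, f@B2}   OUT={a@B1, b@B3, d@B2, f@B3}

Merge at B1: IN[B1] = OUT[B0] ⊔ OUT[B2] = {a@B1, b@B0, d@B2, f@B2}
Applying B1's transfer function to that IN value gives OUT[B1] (row B1 above).

Answer: {a@B1, b@B0, d@B2, f@B2}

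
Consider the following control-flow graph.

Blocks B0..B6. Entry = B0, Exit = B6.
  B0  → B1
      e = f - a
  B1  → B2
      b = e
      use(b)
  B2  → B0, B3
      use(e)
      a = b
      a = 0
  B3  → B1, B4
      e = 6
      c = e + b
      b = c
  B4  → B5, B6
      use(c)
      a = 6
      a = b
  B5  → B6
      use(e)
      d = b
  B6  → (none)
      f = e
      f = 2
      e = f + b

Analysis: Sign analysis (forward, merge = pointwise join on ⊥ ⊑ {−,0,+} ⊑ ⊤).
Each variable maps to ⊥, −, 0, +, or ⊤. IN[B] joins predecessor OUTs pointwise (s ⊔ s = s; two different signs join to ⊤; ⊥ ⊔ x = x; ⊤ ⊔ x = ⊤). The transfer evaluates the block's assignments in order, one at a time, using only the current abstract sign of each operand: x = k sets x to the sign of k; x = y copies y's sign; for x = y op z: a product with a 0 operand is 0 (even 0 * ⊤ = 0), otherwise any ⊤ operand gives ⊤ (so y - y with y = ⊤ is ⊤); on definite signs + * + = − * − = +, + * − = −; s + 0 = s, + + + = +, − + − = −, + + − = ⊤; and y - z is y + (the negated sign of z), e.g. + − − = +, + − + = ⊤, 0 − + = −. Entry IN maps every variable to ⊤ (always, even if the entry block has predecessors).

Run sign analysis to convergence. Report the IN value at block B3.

Per-block solution:
  B0:  IN=(all ⊤)  OUT=(all ⊤)
  B1:  IN=(all ⊤)  OUT=(all ⊤)
  B2:  IN=(all ⊤)  OUT={a:0; rest ⊤}
  B3:  IN={a:0; rest ⊤}  OUT={a:0, e:+; rest ⊤}
  B4:  IN={a:0, e:+; rest ⊤}  OUT={e:+; rest ⊤}
  B5:  IN={e:+; rest ⊤}  OUT={e:+; rest ⊤}
  B6:  IN={e:+; rest ⊤}  OUT={f:+; rest ⊤}

Merge at B3: IN[B3] = OUT[B2] = {a: 0, b: ⊤, c: ⊤, d: ⊤, e: ⊤, f: ⊤}

Answer: {a: 0, b: ⊤, c: ⊤, d: ⊤, e: ⊤, f: ⊤}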